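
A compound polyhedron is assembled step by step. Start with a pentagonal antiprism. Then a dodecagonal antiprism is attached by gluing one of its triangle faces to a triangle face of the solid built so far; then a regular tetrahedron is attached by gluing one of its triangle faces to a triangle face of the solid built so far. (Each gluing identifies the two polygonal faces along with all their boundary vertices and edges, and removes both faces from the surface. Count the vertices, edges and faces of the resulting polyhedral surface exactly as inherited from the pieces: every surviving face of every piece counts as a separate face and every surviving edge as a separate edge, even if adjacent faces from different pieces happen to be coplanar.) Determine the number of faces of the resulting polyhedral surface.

A pentagonal antiprism: V=10, E=20, F=12.
Attach a dodecagonal antiprism (V=24, E=48, F=26) along a 3-gon: merge 3 vertices and 3 edges, delete both glued faces → V=31, E=65, F=36.
Attach a regular tetrahedron (V=4, E=6, F=4) along a 3-gon: merge 3 vertices and 3 edges, delete both glued faces → V=32, E=68, F=38.
Check: V − E + F = 32 − 68 + 38 = 2.

38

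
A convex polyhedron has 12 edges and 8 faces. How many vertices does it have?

6

Here V − E + F = 2.
V = 2 + E − F = 2 + 12 − 8 = 6.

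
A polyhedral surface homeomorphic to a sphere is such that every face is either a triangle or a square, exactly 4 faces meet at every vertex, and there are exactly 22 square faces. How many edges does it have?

56

Let x be the number of triangles; then F = 22 + x.
Edge–face incidences: 2E = 4·22 + 3·x = 88 + 3x.
Every vertex has degree 4, so 4V = 2E.
Euler: V − E + F = 2 ⇒ (2E)/4 − E + (22 + x) = 2.
Multiply by 8: 2·(2E) − 4·(2E) + 8·(22 + x) = 16, i.e. 176 + 8x − 2·(88 + 3x) = 16.
Collecting terms: 2x = 16, so x = 8.
Then 2E = 88 + 3·8 = 112, so E = 56, V = 2E/4 = 28, F = 22 + 8 = 30.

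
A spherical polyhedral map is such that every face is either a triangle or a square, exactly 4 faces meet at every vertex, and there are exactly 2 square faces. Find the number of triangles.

8

Let x be the number of triangles; then F = 2 + x.
Edge–face incidences: 2E = 4·2 + 3·x = 8 + 3x.
Every vertex has degree 4, so 4V = 2E.
Euler: V − E + F = 2 ⇒ (2E)/4 − E + (2 + x) = 2.
Multiply by 8: 2·(2E) − 4·(2E) + 8·(2 + x) = 16, i.e. 16 + 8x − 2·(8 + 3x) = 16.
Collecting terms: 2x = 16, so x = 8.
Then 2E = 8 + 3·8 = 32, so E = 16, V = 2E/4 = 8, F = 2 + 8 = 10.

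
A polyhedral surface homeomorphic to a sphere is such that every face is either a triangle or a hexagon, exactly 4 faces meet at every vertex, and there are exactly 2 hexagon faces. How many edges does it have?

24

Let x be the number of triangles; then F = 2 + x.
Edge–face incidences: 2E = 6·2 + 3·x = 12 + 3x.
Every vertex has degree 4, so 4V = 2E.
Euler: V − E + F = 2 ⇒ (2E)/4 − E + (2 + x) = 2.
Multiply by 8: 2·(2E) − 4·(2E) + 8·(2 + x) = 16, i.e. 16 + 8x − 2·(12 + 3x) = 16.
Collecting terms: 2x − 8 = 16, so 2x = 24, so x = 12.
Then 2E = 12 + 3·12 = 48, so E = 24, V = 2E/4 = 12, F = 2 + 12 = 14.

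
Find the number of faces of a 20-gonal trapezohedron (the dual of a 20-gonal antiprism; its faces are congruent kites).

The n-trapezohedron (dual of the n-antiprism) has V = 2·20 + 2 = 42, E = 4·20 = 80, F = 2·20 = 40.

40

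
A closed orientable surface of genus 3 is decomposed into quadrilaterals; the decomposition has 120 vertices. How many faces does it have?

χ = 2 − 2·3 = -4, and every face is a square so 4F = 2E.
V − E + F = -4 with E = 4F/2 gives 120 − (4/2 − 1)·F = -4, so F = 124 and E = 248.

124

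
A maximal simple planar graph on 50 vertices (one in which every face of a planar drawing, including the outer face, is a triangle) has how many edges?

In a plane triangulation 3F = 2E and V − E + F = 2, so E = 3V − 6 = 3·50 − 6 = 144.

144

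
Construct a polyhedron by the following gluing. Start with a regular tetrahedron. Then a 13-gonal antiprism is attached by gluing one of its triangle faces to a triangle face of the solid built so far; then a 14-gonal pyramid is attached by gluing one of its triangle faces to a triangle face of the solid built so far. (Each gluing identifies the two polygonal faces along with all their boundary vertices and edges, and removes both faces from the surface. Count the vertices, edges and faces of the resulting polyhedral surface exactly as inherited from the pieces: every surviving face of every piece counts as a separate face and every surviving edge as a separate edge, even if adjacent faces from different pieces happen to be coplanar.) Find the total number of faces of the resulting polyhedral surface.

A regular tetrahedron: V=4, E=6, F=4.
Attach a 13-gonal antiprism (V=26, E=52, F=28) along a 3-gon: merge 3 vertices and 3 edges, delete both glued faces → V=27, E=55, F=30.
Attach a 14-gonal pyramid (V=15, E=28, F=15) along a 3-gon: merge 3 vertices and 3 edges, delete both glued faces → V=39, E=80, F=43.
Check: V − E + F = 39 − 80 + 43 = 2.

43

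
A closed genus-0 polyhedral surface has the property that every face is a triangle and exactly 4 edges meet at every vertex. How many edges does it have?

12

Each face has 3 edges and each edge borders two faces, so 2E = 3F.
Each vertex has degree 4, so 4V = 2E and hence V = 3F/4.
Euler: V − E + F = 2 ⇒ (3F/4) − (3F/2) + F = 2.
Multiply by 8: (6 − 12 + 8)F = 16, i.e. 2F = 16.
So F = 8, E = 3·8/2 = 12, V = 3·8/4 = 6.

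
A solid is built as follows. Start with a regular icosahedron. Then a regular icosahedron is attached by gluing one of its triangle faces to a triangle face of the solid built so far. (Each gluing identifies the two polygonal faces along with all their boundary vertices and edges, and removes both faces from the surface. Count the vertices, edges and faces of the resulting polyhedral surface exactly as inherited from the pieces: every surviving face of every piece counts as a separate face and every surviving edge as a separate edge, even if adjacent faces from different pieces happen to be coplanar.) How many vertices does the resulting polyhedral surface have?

A regular icosahedron: V=12, E=30, F=20.
Attach a regular icosahedron (V=12, E=30, F=20) along a 3-gon: merge 3 vertices and 3 edges, delete both glued faces → V=21, E=57, F=38.
Check: V − E + F = 21 − 57 + 38 = 2.

21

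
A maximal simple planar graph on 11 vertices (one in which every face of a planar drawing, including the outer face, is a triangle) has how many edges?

In a plane triangulation 3F = 2E and V − E + F = 2, so E = 3V − 6 = 3·11 − 6 = 27.

27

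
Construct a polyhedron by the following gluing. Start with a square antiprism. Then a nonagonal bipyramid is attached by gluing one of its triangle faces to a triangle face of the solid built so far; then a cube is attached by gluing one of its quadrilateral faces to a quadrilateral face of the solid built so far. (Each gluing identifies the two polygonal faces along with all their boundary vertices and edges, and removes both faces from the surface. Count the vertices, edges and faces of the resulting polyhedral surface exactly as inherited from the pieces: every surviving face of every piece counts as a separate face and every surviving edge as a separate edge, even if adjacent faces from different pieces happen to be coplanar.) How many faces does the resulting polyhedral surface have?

30

A square antiprism: V=8, E=16, F=10.
Attach a nonagonal bipyramid (V=11, E=27, F=18) along a 3-gon: merge 3 vertices and 3 edges, delete both glued faces → V=16, E=40, F=26.
Attach a cube (V=8, E=12, F=6) along a 4-gon: merge 4 vertices and 4 edges, delete both glued faces → V=20, E=48, F=30.
Check: V − E + F = 20 − 48 + 30 = 2.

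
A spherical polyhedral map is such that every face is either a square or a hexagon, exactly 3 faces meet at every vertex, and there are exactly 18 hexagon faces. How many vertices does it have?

Let x be the number of squares; then F = 18 + x.
Edge–face incidences: 2E = 6·18 + 4·x = 108 + 4x.
Every vertex has degree 3, so 3V = 2E.
Euler: V − E + F = 2 ⇒ (2E)/3 − E + (18 + x) = 2.
Multiply by 6: 2·(2E) − 3·(2E) + 6·(18 + x) = 12, i.e. 108 + 6x − (108 + 4x) = 12.
Collecting terms: 2x = 12, so x = 6.
Then 2E = 108 + 4·6 = 132, so E = 66, V = 2E/3 = 44, F = 18 + 6 = 24.

44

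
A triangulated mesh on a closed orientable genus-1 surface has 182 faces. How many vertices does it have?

χ = 2 − 2·1 = 0, and every face is a triangle so 3F = 2E.
E = 3·182/2 = 273. Then V = 0 + E − F = 0 + 273 − 182 = 91.

91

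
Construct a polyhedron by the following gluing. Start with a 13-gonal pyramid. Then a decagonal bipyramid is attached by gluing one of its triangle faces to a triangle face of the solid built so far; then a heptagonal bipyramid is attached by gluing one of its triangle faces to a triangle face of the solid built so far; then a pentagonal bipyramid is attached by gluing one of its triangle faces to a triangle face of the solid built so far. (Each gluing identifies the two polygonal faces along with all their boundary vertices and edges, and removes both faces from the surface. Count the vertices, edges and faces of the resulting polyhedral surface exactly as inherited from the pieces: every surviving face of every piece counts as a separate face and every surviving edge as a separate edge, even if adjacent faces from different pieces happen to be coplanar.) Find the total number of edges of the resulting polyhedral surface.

A 13-gonal pyramid: V=14, E=26, F=14.
Attach a decagonal bipyramid (V=12, E=30, F=20) along a 3-gon: merge 3 vertices and 3 edges, delete both glued faces → V=23, E=53, F=32.
Attach a heptagonal bipyramid (V=9, E=21, F=14) along a 3-gon: merge 3 vertices and 3 edges, delete both glued faces → V=29, E=71, F=44.
Attach a pentagonal bipyramid (V=7, E=15, F=10) along a 3-gon: merge 3 vertices and 3 edges, delete both glued faces → V=33, E=83, F=52.
Check: V − E + F = 33 − 83 + 52 = 2.

83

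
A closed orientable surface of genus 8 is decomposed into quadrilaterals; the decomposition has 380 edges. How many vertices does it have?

176

χ = 2 − 2·8 = -14, and every face is a square so 4F = 2E.
F = 2E/4 = 190. Then V = -14 + E − F = -14 + 380 − 190 = 176.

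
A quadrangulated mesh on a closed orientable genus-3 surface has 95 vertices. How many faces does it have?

99

χ = 2 − 2·3 = -4, and every face is a square so 4F = 2E.
V − E + F = -4 with E = 4F/2 gives 95 − (4/2 − 1)·F = -4, so F = 99 and E = 198.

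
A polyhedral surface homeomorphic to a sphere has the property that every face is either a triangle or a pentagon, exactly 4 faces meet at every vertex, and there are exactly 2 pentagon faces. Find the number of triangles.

10

Let x be the number of triangles; then F = 2 + x.
Edge–face incidences: 2E = 5·2 + 3·x = 10 + 3x.
Every vertex has degree 4, so 4V = 2E.
Euler: V − E + F = 2 ⇒ (2E)/4 − E + (2 + x) = 2.
Multiply by 8: 2·(2E) − 4·(2E) + 8·(2 + x) = 16, i.e. 16 + 8x − 2·(10 + 3x) = 16.
Collecting terms: 2x − 4 = 16, so 2x = 20, so x = 10.
Then 2E = 10 + 3·10 = 40, so E = 20, V = 2E/4 = 10, F = 2 + 10 = 12.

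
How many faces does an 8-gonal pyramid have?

9

A pyramid on an n-gon base has one n-gon and n triangles: V = 8 + 1 = 9, E = 2·8 = 16, F = 8 + 1 = 9.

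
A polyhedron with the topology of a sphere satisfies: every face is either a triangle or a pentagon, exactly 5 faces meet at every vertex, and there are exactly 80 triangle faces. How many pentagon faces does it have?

Let x be the number of pentagons; then F = 80 + x.
Edge–face incidences: 2E = 3·80 + 5·x = 240 + 5x.
Every vertex has degree 5, so 5V = 2E.
Euler: V − E + F = 2 ⇒ (2E)/5 − E + (80 + x) = 2.
Multiply by 10: 2·(2E) − 5·(2E) + 10·(80 + x) = 20, i.e. 800 + 10x − 3·(240 + 5x) = 20.
Collecting terms: −5x + 80 = 20, so −5x = −60, so x = 12.
Then 2E = 240 + 5·12 = 300, so E = 150, V = 2E/5 = 60, F = 80 + 12 = 92.

12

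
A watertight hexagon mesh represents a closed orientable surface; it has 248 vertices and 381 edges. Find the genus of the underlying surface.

4

Every face is a hexagon and each edge borders two faces, so 6F = 2·381, giving F = 127.
χ = V − E + F = 248 − 381 + 127 = -6.
For a closed orientable surface χ = 2 − 2g, so g = (2 − (-6))/2 = 4.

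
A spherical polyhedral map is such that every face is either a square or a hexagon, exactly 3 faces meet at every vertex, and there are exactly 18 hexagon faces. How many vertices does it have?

Let x be the number of squares; then F = 18 + x.
Edge–face incidences: 2E = 6·18 + 4·x = 108 + 4x.
Every vertex has degree 3, so 3V = 2E.
Euler: V − E + F = 2 ⇒ (2E)/3 − E + (18 + x) = 2.
Multiply by 6: 2·(2E) − 3·(2E) + 6·(18 + x) = 12, i.e. 108 + 6x − (108 + 4x) = 12.
Collecting terms: 2x = 12, so x = 6.
Then 2E = 108 + 4·6 = 132, so E = 66, V = 2E/3 = 44, F = 18 + 6 = 24.

44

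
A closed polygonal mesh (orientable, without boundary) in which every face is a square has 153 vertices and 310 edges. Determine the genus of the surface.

Every face is a square and each edge borders two faces, so 4F = 2·310, giving F = 155.
χ = V − E + F = 153 − 310 + 155 = -2.
For a closed orientable surface χ = 2 − 2g, so g = (2 − (-2))/2 = 2.

2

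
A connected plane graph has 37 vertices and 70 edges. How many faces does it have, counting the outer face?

35

Euler's formula for a connected plane graph: V − E + F = 2, so F = 2 − 37 + 70 = 35.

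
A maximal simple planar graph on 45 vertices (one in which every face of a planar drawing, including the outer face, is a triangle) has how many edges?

In a plane triangulation 3F = 2E and V − E + F = 2, so E = 3V − 6 = 3·45 − 6 = 129.

129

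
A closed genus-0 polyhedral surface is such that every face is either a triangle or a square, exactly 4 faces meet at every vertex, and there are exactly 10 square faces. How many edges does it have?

32

Let x be the number of triangles; then F = 10 + x.
Edge–face incidences: 2E = 4·10 + 3·x = 40 + 3x.
Every vertex has degree 4, so 4V = 2E.
Euler: V − E + F = 2 ⇒ (2E)/4 − E + (10 + x) = 2.
Multiply by 8: 2·(2E) − 4·(2E) + 8·(10 + x) = 16, i.e. 80 + 8x − 2·(40 + 3x) = 16.
Collecting terms: 2x = 16, so x = 8.
Then 2E = 40 + 3·8 = 64, so E = 32, V = 2E/4 = 16, F = 10 + 8 = 18.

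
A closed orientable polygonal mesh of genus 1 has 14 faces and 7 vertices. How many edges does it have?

21

For a closed orientable surface of genus 1, χ = 2 − 2·1 = 0.
E = V + F − (0) = 7 + 14 − (0) = 21.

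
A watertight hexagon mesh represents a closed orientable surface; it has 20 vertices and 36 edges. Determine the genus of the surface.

3

Every face is a hexagon and each edge borders two faces, so 6F = 2·36, giving F = 12.
χ = V − E + F = 20 − 36 + 12 = -4.
For a closed orientable surface χ = 2 − 2g, so g = (2 − (-4))/2 = 3.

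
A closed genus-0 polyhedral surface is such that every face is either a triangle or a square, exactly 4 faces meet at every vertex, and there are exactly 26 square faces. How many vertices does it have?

Let x be the number of triangles; then F = 26 + x.
Edge–face incidences: 2E = 4·26 + 3·x = 104 + 3x.
Every vertex has degree 4, so 4V = 2E.
Euler: V − E + F = 2 ⇒ (2E)/4 − E + (26 + x) = 2.
Multiply by 8: 2·(2E) − 4·(2E) + 8·(26 + x) = 16, i.e. 208 + 8x − 2·(104 + 3x) = 16.
Collecting terms: 2x = 16, so x = 8.
Then 2E = 104 + 3·8 = 128, so E = 64, V = 2E/4 = 32, F = 26 + 8 = 34.

32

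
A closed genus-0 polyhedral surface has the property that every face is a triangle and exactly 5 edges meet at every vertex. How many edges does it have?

30

Each face has 3 edges and each edge borders two faces, so 2E = 3F.
Each vertex has degree 5, so 5V = 2E and hence V = 3F/5.
Euler: V − E + F = 2 ⇒ (3F/5) − (3F/2) + F = 2.
Multiply by 10: (6 − 15 + 10)F = 20, i.e. 1F = 20.
So F = 20, E = 3·20/2 = 30, V = 3·20/5 = 12.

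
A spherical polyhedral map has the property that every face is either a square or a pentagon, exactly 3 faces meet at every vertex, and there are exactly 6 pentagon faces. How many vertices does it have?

Let x be the number of squares; then F = 6 + x.
Edge–face incidences: 2E = 5·6 + 4·x = 30 + 4x.
Every vertex has degree 3, so 3V = 2E.
Euler: V − E + F = 2 ⇒ (2E)/3 − E + (6 + x) = 2.
Multiply by 6: 2·(2E) − 3·(2E) + 6·(6 + x) = 12, i.e. 36 + 6x − (30 + 4x) = 12.
Collecting terms: 2x + 6 = 12, so 2x = 6, so x = 3.
Then 2E = 30 + 4·3 = 42, so E = 21, V = 2E/3 = 14, F = 6 + 3 = 9.

14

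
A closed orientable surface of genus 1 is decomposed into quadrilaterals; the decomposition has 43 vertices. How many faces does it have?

43

χ = 2 − 2·1 = 0, and every face is a square so 4F = 2E.
V − E + F = 0 with E = 4F/2 gives 43 − (4/2 − 1)·F = 0, so F = 43 and E = 86.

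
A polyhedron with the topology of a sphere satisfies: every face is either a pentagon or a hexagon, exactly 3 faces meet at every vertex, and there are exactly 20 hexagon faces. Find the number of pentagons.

Let x be the number of pentagons; then F = 20 + x.
Edge–face incidences: 2E = 6·20 + 5·x = 120 + 5x.
Every vertex has degree 3, so 3V = 2E.
Euler: V − E + F = 2 ⇒ (2E)/3 − E + (20 + x) = 2.
Multiply by 6: 2·(2E) − 3·(2E) + 6·(20 + x) = 12, i.e. 120 + 6x − (120 + 5x) = 12.
Collecting terms: x = 12.
Then 2E = 120 + 5·12 = 180, so E = 90, V = 2E/3 = 60, F = 20 + 12 = 32.

12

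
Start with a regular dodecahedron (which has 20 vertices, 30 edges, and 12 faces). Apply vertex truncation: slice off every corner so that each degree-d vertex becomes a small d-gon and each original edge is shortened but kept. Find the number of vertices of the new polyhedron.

60

Truncation replaces each original edge-end by a new vertex, so V′ = 2E = 60.
Each original edge survives, and each old vertex of degree d contributes d new edges; summing degrees gives Σd = 2E, so E′ = E + 2E = 3E = 90.
Each original face survives and each original vertex becomes one new face: F′ = F + V = 32.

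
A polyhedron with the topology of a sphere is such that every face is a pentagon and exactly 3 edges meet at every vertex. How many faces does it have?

Each face has 5 edges and each edge borders two faces, so 2E = 5F.
Each vertex has degree 3, so 3V = 2E and hence V = 5F/3.
Euler: V − E + F = 2 ⇒ (5F/3) − (5F/2) + F = 2.
Multiply by 6: (10 − 15 + 6)F = 12, i.e. 1F = 12.
So F = 12, E = 5·12/2 = 30, V = 5·12/3 = 20.

12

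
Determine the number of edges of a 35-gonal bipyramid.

A bipyramid over an n-gon has 2n triangular faces and n + 2 vertices: V = 35 + 2 = 37, E = 3·35 = 105, F = 2·35 = 70.

105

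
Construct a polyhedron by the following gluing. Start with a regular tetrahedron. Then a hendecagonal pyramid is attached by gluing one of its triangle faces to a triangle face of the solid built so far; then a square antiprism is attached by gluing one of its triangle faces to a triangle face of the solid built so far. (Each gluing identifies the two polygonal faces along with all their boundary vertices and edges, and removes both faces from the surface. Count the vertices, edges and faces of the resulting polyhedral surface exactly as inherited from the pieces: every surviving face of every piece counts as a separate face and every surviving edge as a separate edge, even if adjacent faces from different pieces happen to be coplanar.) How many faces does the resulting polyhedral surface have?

A regular tetrahedron: V=4, E=6, F=4.
Attach a hendecagonal pyramid (V=12, E=22, F=12) along a 3-gon: merge 3 vertices and 3 edges, delete both glued faces → V=13, E=25, F=14.
Attach a square antiprism (V=8, E=16, F=10) along a 3-gon: merge 3 vertices and 3 edges, delete both glued faces → V=18, E=38, F=22.
Check: V − E + F = 18 − 38 + 22 = 2.

22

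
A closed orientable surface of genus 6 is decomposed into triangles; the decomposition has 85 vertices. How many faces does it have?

190

χ = 2 − 2·6 = -10, and every face is a triangle so 3F = 2E.
V − E + F = -10 with E = 3F/2 gives 85 − (3/2 − 1)·F = -10, so F = 190 and E = 285.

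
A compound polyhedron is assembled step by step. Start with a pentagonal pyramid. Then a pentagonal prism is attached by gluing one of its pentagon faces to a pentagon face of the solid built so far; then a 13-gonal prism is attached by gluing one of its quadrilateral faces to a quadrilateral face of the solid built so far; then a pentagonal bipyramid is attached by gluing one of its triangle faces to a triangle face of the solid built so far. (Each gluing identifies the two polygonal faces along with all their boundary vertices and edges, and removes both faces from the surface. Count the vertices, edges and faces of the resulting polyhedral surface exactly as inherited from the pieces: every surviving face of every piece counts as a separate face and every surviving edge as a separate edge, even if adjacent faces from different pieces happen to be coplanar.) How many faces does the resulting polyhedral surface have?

32

A pentagonal pyramid: V=6, E=10, F=6.
Attach a pentagonal prism (V=10, E=15, F=7) along a 5-gon: merge 5 vertices and 5 edges, delete both glued faces → V=11, E=20, F=11.
Attach a 13-gonal prism (V=26, E=39, F=15) along a 4-gon: merge 4 vertices and 4 edges, delete both glued faces → V=33, E=55, F=24.
Attach a pentagonal bipyramid (V=7, E=15, F=10) along a 3-gon: merge 3 vertices and 3 edges, delete both glued faces → V=37, E=67, F=32.
Check: V − E + F = 37 − 67 + 32 = 2.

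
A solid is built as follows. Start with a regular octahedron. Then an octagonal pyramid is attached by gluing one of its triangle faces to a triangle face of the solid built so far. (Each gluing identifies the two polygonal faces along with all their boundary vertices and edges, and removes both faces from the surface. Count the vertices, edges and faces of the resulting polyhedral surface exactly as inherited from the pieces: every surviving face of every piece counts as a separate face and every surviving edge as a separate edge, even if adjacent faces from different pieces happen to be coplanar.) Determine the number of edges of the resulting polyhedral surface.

A regular octahedron: V=6, E=12, F=8.
Attach an octagonal pyramid (V=9, E=16, F=9) along a 3-gon: merge 3 vertices and 3 edges, delete both glued faces → V=12, E=25, F=15.
Check: V − E + F = 12 − 25 + 15 = 2.

25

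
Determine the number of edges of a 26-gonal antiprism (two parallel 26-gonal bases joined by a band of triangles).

104

An antiprism on an n-gon has two n-gon caps and 2n triangles: V = 2·26 = 52, E = 4·26 = 104, F = 2·26 + 2 = 54.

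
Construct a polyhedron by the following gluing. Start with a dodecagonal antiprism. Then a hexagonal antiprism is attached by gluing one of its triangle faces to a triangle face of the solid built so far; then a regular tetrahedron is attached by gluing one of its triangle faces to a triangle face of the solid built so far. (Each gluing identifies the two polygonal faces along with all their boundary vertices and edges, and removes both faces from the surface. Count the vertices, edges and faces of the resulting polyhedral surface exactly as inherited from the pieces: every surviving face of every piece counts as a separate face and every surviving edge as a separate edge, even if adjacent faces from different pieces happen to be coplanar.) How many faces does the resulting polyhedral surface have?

A dodecagonal antiprism: V=24, E=48, F=26.
Attach a hexagonal antiprism (V=12, E=24, F=14) along a 3-gon: merge 3 vertices and 3 edges, delete both glued faces → V=33, E=69, F=38.
Attach a regular tetrahedron (V=4, E=6, F=4) along a 3-gon: merge 3 vertices and 3 edges, delete both glued faces → V=34, E=72, F=40.
Check: V − E + F = 34 − 72 + 40 = 2.

40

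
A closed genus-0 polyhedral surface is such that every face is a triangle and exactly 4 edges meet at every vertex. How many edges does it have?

12

Each face has 3 edges and each edge borders two faces, so 2E = 3F.
Each vertex has degree 4, so 4V = 2E and hence V = 3F/4.
Euler: V − E + F = 2 ⇒ (3F/4) − (3F/2) + F = 2.
Multiply by 8: (6 − 12 + 8)F = 16, i.e. 2F = 16.
So F = 8, E = 3·8/2 = 12, V = 3·8/4 = 6.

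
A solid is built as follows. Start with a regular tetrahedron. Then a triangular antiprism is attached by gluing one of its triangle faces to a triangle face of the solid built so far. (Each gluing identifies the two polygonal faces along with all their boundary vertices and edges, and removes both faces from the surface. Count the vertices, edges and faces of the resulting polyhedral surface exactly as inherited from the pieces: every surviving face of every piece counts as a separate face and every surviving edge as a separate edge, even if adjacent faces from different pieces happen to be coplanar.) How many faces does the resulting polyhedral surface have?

A regular tetrahedron: V=4, E=6, F=4.
Attach a triangular antiprism (V=6, E=12, F=8) along a 3-gon: merge 3 vertices and 3 edges, delete both glued faces → V=7, E=15, F=10.
Check: V − E + F = 7 − 15 + 10 = 2.

10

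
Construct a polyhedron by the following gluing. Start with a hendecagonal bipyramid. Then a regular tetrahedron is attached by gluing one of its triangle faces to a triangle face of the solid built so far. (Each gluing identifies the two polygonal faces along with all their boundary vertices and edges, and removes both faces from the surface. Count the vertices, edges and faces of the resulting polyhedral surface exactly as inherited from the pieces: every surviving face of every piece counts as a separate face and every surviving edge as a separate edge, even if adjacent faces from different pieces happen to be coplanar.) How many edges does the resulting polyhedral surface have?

36

A hendecagonal bipyramid: V=13, E=33, F=22.
Attach a regular tetrahedron (V=4, E=6, F=4) along a 3-gon: merge 3 vertices and 3 edges, delete both glued faces → V=14, E=36, F=24.
Check: V − E + F = 14 − 36 + 24 = 2.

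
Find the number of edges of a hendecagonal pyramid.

A pyramid on an n-gon base has one n-gon and n triangles: V = 11 + 1 = 12, E = 2·11 = 22, F = 11 + 1 = 12.

22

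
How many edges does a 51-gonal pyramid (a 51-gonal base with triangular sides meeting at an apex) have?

102

A pyramid on an n-gon base has one n-gon and n triangles: V = 51 + 1 = 52, E = 2·51 = 102, F = 51 + 1 = 52.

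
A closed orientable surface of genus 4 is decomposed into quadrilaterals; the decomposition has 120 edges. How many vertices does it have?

54

χ = 2 − 2·4 = -6, and every face is a square so 4F = 2E.
F = 2E/4 = 60. Then V = -6 + E − F = -6 + 120 − 60 = 54.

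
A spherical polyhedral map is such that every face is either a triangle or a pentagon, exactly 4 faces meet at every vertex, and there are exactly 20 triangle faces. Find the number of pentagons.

12

Let x be the number of pentagons; then F = 20 + x.
Edge–face incidences: 2E = 3·20 + 5·x = 60 + 5x.
Every vertex has degree 4, so 4V = 2E.
Euler: V − E + F = 2 ⇒ (2E)/4 − E + (20 + x) = 2.
Multiply by 8: 2·(2E) − 4·(2E) + 8·(20 + x) = 16, i.e. 160 + 8x − 2·(60 + 5x) = 16.
Collecting terms: −2x + 40 = 16, so −2x = −24, so x = 12.
Then 2E = 60 + 5·12 = 120, so E = 60, V = 2E/4 = 30, F = 20 + 12 = 32.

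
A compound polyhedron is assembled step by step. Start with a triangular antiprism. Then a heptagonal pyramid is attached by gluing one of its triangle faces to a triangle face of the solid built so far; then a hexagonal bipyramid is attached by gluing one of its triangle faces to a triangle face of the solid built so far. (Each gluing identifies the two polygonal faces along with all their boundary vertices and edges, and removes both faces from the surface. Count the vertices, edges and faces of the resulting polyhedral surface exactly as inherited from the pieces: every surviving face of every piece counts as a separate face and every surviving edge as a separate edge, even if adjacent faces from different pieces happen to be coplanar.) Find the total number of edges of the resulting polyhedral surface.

A triangular antiprism: V=6, E=12, F=8.
Attach a heptagonal pyramid (V=8, E=14, F=8) along a 3-gon: merge 3 vertices and 3 edges, delete both glued faces → V=11, E=23, F=14.
Attach a hexagonal bipyramid (V=8, E=18, F=12) along a 3-gon: merge 3 vertices and 3 edges, delete both glued faces → V=16, E=38, F=24.
Check: V − E + F = 16 − 38 + 24 = 2.

38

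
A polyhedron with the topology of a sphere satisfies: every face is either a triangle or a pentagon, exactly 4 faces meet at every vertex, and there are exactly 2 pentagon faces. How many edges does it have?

20

Let x be the number of triangles; then F = 2 + x.
Edge–face incidences: 2E = 5·2 + 3·x = 10 + 3x.
Every vertex has degree 4, so 4V = 2E.
Euler: V − E + F = 2 ⇒ (2E)/4 − E + (2 + x) = 2.
Multiply by 8: 2·(2E) − 4·(2E) + 8·(2 + x) = 16, i.e. 16 + 8x − 2·(10 + 3x) = 16.
Collecting terms: 2x − 4 = 16, so 2x = 20, so x = 10.
Then 2E = 10 + 3·10 = 40, so E = 20, V = 2E/4 = 10, F = 2 + 10 = 12.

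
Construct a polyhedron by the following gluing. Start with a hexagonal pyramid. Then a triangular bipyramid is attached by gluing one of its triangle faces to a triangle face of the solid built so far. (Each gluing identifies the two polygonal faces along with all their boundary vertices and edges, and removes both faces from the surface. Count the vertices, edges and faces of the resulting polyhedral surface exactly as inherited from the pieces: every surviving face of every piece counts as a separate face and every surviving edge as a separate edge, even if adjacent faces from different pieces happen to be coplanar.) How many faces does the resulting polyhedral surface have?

A hexagonal pyramid: V=7, E=12, F=7.
Attach a triangular bipyramid (V=5, E=9, F=6) along a 3-gon: merge 3 vertices and 3 edges, delete both glued faces → V=9, E=18, F=11.
Check: V − E + F = 9 − 18 + 11 = 2.

11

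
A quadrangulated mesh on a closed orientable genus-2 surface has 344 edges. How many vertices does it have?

170

χ = 2 − 2·2 = -2, and every face is a square so 4F = 2E.
F = 2E/4 = 172. Then V = -2 + E − F = -2 + 344 − 172 = 170.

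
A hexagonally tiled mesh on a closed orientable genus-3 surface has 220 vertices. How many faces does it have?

χ = 2 − 2·3 = -4, and every face is a hexagon so 6F = 2E.
V − E + F = -4 with E = 6F/2 gives 220 − (6/2 − 1)·F = -4, so F = 112 and E = 336.

112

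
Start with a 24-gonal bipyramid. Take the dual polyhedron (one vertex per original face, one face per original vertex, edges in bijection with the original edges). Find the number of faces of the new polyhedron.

26

The base solid has V = 26, E = 72, F = 48.
The dual swaps V and F and preserves E: V′ = F = 48, E′ = E = 72, F′ = V = 26.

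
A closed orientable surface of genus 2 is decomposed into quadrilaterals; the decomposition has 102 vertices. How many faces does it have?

χ = 2 − 2·2 = -2, and every face is a square so 4F = 2E.
V − E + F = -2 with E = 4F/2 gives 102 − (4/2 − 1)·F = -2, so F = 104 and E = 208.

104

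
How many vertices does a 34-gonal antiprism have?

68

An antiprism on an n-gon has two n-gon caps and 2n triangles: V = 2·34 = 68, E = 4·34 = 136, F = 2·34 + 2 = 70.
Check: V − E + F = 68 − 136 + 70 = 2.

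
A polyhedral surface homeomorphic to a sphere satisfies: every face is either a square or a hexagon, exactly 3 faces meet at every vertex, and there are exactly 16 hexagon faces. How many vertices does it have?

40

Let x be the number of squares; then F = 16 + x.
Edge–face incidences: 2E = 6·16 + 4·x = 96 + 4x.
Every vertex has degree 3, so 3V = 2E.
Euler: V − E + F = 2 ⇒ (2E)/3 − E + (16 + x) = 2.
Multiply by 6: 2·(2E) − 3·(2E) + 6·(16 + x) = 12, i.e. 96 + 6x − (96 + 4x) = 12.
Collecting terms: 2x = 12, so x = 6.
Then 2E = 96 + 4·6 = 120, so E = 60, V = 2E/3 = 40, F = 16 + 6 = 22.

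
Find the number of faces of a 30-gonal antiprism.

An antiprism on an n-gon has two n-gon caps and 2n triangles: V = 2·30 = 60, E = 4·30 = 120, F = 2·30 + 2 = 62.

62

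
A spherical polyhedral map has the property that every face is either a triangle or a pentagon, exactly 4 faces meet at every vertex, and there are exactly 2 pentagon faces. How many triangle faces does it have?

10

Let x be the number of triangles; then F = 2 + x.
Edge–face incidences: 2E = 5·2 + 3·x = 10 + 3x.
Every vertex has degree 4, so 4V = 2E.
Euler: V − E + F = 2 ⇒ (2E)/4 − E + (2 + x) = 2.
Multiply by 8: 2·(2E) − 4·(2E) + 8·(2 + x) = 16, i.e. 16 + 8x − 2·(10 + 3x) = 16.
Collecting terms: 2x − 4 = 16, so 2x = 20, so x = 10.
Then 2E = 10 + 3·10 = 40, so E = 20, V = 2E/4 = 10, F = 2 + 10 = 12.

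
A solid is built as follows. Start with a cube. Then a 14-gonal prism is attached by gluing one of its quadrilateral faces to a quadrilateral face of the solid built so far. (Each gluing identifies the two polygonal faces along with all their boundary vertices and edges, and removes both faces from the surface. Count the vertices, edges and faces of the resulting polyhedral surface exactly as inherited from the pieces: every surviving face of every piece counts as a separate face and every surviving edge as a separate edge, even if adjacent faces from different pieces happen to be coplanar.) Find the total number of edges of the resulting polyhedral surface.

A cube: V=8, E=12, F=6.
Attach a 14-gonal prism (V=28, E=42, F=16) along a 4-gon: merge 4 vertices and 4 edges, delete both glued faces → V=32, E=50, F=20.
Check: V − E + F = 32 − 50 + 20 = 2.

50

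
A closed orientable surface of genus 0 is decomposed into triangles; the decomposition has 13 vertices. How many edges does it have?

33

χ = 2 − 2·0 = 2, and every face is a triangle so 3F = 2E.
V − E + F = 2 with E = 3F/2 gives 13 − (3/2 − 1)·F = 2, so F = 22 and E = 33.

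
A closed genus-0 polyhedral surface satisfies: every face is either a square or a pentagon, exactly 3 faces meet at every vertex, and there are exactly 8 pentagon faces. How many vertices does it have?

16

Let x be the number of squares; then F = 8 + x.
Edge–face incidences: 2E = 5·8 + 4·x = 40 + 4x.
Every vertex has degree 3, so 3V = 2E.
Euler: V − E + F = 2 ⇒ (2E)/3 − E + (8 + x) = 2.
Multiply by 6: 2·(2E) − 3·(2E) + 6·(8 + x) = 12, i.e. 48 + 6x − (40 + 4x) = 12.
Collecting terms: 2x + 8 = 12, so 2x = 4, so x = 2.
Then 2E = 40 + 4·2 = 48, so E = 24, V = 2E/3 = 16, F = 8 + 2 = 10.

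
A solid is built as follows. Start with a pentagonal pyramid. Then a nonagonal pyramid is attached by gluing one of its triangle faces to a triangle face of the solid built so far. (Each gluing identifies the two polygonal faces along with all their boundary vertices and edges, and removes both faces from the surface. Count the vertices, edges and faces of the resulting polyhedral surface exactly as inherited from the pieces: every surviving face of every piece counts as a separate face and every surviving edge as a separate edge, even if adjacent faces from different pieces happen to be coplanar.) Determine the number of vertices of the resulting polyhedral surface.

13

A pentagonal pyramid: V=6, E=10, F=6.
Attach a nonagonal pyramid (V=10, E=18, F=10) along a 3-gon: merge 3 vertices and 3 edges, delete both glued faces → V=13, E=25, F=14.
Check: V − E + F = 13 − 25 + 14 = 2.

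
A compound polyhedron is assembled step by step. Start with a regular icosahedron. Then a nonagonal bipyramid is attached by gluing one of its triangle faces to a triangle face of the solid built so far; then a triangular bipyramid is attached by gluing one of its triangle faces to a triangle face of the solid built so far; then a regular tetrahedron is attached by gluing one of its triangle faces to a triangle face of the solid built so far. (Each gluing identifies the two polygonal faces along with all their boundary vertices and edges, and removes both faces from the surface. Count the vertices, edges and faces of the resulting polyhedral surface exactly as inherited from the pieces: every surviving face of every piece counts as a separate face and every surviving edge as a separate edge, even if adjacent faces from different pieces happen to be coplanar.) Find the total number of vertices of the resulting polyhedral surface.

A regular icosahedron: V=12, E=30, F=20.
Attach a nonagonal bipyramid (V=11, E=27, F=18) along a 3-gon: merge 3 vertices and 3 edges, delete both glued faces → V=20, E=54, F=36.
Attach a triangular bipyramid (V=5, E=9, F=6) along a 3-gon: merge 3 vertices and 3 edges, delete both glued faces → V=22, E=60, F=40.
Attach a regular tetrahedron (V=4, E=6, F=4) along a 3-gon: merge 3 vertices and 3 edges, delete both glued faces → V=23, E=63, F=42.
Check: V − E + F = 23 − 63 + 42 = 2.

23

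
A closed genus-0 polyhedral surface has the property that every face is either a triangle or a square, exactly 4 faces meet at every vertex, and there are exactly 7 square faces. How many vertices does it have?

13

Let x be the number of triangles; then F = 7 + x.
Edge–face incidences: 2E = 4·7 + 3·x = 28 + 3x.
Every vertex has degree 4, so 4V = 2E.
Euler: V − E + F = 2 ⇒ (2E)/4 − E + (7 + x) = 2.
Multiply by 8: 2·(2E) − 4·(2E) + 8·(7 + x) = 16, i.e. 56 + 8x − 2·(28 + 3x) = 16.
Collecting terms: 2x = 16, so x = 8.
Then 2E = 28 + 3·8 = 52, so E = 26, V = 2E/4 = 13, F = 7 + 8 = 15.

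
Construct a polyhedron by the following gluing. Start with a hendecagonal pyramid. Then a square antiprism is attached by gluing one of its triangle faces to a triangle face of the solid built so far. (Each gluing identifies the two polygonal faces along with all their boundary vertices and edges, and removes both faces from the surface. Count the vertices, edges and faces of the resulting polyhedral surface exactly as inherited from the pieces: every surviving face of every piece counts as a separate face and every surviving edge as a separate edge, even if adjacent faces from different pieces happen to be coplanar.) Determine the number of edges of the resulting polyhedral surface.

A hendecagonal pyramid: V=12, E=22, F=12.
Attach a square antiprism (V=8, E=16, F=10) along a 3-gon: merge 3 vertices and 3 edges, delete both glued faces → V=17, E=35, F=20.
Check: V − E + F = 17 − 35 + 20 = 2.

35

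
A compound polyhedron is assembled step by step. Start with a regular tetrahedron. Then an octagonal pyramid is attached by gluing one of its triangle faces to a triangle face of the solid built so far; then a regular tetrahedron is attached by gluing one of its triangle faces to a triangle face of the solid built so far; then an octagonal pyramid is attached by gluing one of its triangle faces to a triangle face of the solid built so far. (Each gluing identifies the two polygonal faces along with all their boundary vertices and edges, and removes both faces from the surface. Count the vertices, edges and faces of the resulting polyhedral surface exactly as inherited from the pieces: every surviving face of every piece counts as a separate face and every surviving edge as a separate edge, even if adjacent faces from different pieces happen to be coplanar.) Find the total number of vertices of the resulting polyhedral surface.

17

A regular tetrahedron: V=4, E=6, F=4.
Attach an octagonal pyramid (V=9, E=16, F=9) along a 3-gon: merge 3 vertices and 3 edges, delete both glued faces → V=10, E=19, F=11.
Attach a regular tetrahedron (V=4, E=6, F=4) along a 3-gon: merge 3 vertices and 3 edges, delete both glued faces → V=11, E=22, F=13.
Attach an octagonal pyramid (V=9, E=16, F=9) along a 3-gon: merge 3 vertices and 3 edges, delete both glued faces → V=17, E=35, F=20.
Check: V − E + F = 17 − 35 + 20 = 2.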